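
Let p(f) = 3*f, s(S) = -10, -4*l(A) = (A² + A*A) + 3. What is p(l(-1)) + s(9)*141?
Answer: -5655/4 ≈ -1413.8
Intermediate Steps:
l(A) = -¾ - A²/2 (l(A) = -((A² + A*A) + 3)/4 = -((A² + A²) + 3)/4 = -(2*A² + 3)/4 = -(3 + 2*A²)/4 = -¾ - A²/2)
p(l(-1)) + s(9)*141 = 3*(-¾ - ½*(-1)²) - 10*141 = 3*(-¾ - ½*1) - 1410 = 3*(-¾ - ½) - 1410 = 3*(-5/4) - 1410 = -15/4 - 1410 = -5655/4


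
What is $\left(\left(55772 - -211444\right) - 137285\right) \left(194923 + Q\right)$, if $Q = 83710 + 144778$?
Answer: $55014214641$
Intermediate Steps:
$Q = 228488$
$\left(\left(55772 - -211444\right) - 137285\right) \left(194923 + Q\right) = \left(\left(55772 - -211444\right) - 137285\right) \left(194923 + 228488\right) = \left(\left(55772 + 211444\right) - 137285\right) 423411 = \left(267216 - 137285\right) 423411 = 129931 \cdot 423411 = 55014214641$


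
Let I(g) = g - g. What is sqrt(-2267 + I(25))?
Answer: I*sqrt(2267) ≈ 47.613*I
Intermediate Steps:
I(g) = 0
sqrt(-2267 + I(25)) = sqrt(-2267 + 0) = sqrt(-2267) = I*sqrt(2267)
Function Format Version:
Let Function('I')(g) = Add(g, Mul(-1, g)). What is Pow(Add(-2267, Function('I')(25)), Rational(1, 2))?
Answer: Mul(I, Pow(2267, Rational(1, 2))) ≈ Mul(47.613, I)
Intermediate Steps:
Function('I')(g) = 0
Pow(Add(-2267, Function('I')(25)), Rational(1, 2)) = Pow(Add(-2267, 0), Rational(1, 2)) = Pow(-2267, Rational(1, 2)) = Mul(I, Pow(2267, Rational(1, 2)))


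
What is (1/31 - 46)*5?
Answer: -7125/31 ≈ -229.84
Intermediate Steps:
(1/31 - 46)*5 = -1425/31*5 = -7125/31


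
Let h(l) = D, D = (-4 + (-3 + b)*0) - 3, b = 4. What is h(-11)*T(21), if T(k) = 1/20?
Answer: -7/20 ≈ -0.35000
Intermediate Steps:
D = -7 (D = (-4 + (-3 + 4)*0) - 3 = (-4 + 1*0) - 3 = (-4 + 0) - 3 = -4 - 3 = -7)
T(k) = 1/20
h(l) = -7
h(-11)*T(21) = -7*1/20 = -7/20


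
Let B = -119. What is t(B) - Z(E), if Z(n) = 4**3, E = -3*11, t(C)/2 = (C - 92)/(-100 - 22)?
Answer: -3693/61 ≈ -60.541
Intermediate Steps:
t(C) = 92/61 - C/61 (t(C) = 2*((C - 92)/(-100 - 22)) = 2*((-92 + C)/(-122)) = 2*((-92 + C)*(-1/122)) = 2*(46/61 - C/122) = 92/61 - C/61)
E = -33
Z(n) = 64
t(B) - Z(E) = (92/61 - 1/61*(-119)) - 1*64 = (92/61 + 119/61) - 64 = 211/61 - 64 = -3693/61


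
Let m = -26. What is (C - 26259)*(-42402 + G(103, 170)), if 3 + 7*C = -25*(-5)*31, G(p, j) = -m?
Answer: 7625179816/7 ≈ 1.0893e+9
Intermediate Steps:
G(p, j) = 26 (G(p, j) = -1*(-26) = 26)
C = 3872/7 (C = -3/7 + (-25*(-5)*31)/7 = -3/7 + (125*31)/7 = -3/7 + (⅐)*3875 = -3/7 + 3875/7 = 3872/7 ≈ 553.14)
(C - 26259)*(-42402 + G(103, 170)) = (3872/7 - 26259)*(-42402 + 26) = -179941/7*(-42376) = 7625179816/7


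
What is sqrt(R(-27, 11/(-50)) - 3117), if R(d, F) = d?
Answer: 2*I*sqrt(786) ≈ 56.071*I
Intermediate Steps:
sqrt(R(-27, 11/(-50)) - 3117) = sqrt(-27 - 3117) = sqrt(-3144) = 2*I*sqrt(786)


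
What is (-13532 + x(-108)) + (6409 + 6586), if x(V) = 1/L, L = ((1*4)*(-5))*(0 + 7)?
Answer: -75181/140 ≈ -537.01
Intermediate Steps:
L = -140 (L = (4*(-5))*7 = -20*7 = -140)
x(V) = -1/140 (x(V) = 1/(-140) = -1/140)
(-13532 + x(-108)) + (6409 + 6586) = (-13532 - 1/140) + (6409 + 6586) = -1894481/140 + 12995 = -75181/140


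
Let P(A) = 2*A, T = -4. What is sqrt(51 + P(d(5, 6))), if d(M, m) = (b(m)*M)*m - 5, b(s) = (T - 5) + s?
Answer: I*sqrt(139) ≈ 11.79*I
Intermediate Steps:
b(s) = -9 + s (b(s) = (-4 - 5) + s = -9 + s)
d(M, m) = -5 + M*m*(-9 + m) (d(M, m) = ((-9 + m)*M)*m - 5 = (M*(-9 + m))*m - 5 = M*m*(-9 + m) - 5 = -5 + M*m*(-9 + m))
sqrt(51 + P(d(5, 6))) = sqrt(51 + 2*(-5 + 5*6*(-9 + 6))) = sqrt(51 + 2*(-5 + 5*6*(-3))) = sqrt(51 + 2*(-5 - 90)) = sqrt(51 + 2*(-95)) = sqrt(51 - 190) = sqrt(-139) = I*sqrt(139)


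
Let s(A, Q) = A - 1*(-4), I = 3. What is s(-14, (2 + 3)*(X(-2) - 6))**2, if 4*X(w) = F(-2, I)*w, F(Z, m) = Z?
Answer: 100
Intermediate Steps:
X(w) = -w/2 (X(w) = (-2*w)/4 = -w/2)
s(A, Q) = 4 + A (s(A, Q) = A + 4 = 4 + A)
s(-14, (2 + 3)*(X(-2) - 6))**2 = (4 - 14)**2 = (-10)**2 = 100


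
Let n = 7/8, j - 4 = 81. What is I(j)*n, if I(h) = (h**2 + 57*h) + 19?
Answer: 84623/8 ≈ 10578.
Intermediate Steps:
j = 85 (j = 4 + 81 = 85)
I(h) = 19 + h**2 + 57*h
n = 7/8 (n = 7*(1/8) = 7/8 ≈ 0.87500)
I(j)*n = (19 + 85**2 + 57*85)*(7/8) = (19 + 7225 + 4845)*(7/8) = 12089*(7/8) = 84623/8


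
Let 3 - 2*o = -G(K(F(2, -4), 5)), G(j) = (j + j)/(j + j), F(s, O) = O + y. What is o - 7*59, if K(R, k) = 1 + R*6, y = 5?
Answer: -411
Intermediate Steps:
F(s, O) = 5 + O (F(s, O) = O + 5 = 5 + O)
K(R, k) = 1 + 6*R
G(j) = 1 (G(j) = (2*j)/((2*j)) = (2*j)*(1/(2*j)) = 1)
o = 2 (o = 3/2 - (-1)/2 = 3/2 - 1/2*(-1) = 3/2 + 1/2 = 2)
o - 7*59 = 2 - 7*59 = 2 - 413 = -411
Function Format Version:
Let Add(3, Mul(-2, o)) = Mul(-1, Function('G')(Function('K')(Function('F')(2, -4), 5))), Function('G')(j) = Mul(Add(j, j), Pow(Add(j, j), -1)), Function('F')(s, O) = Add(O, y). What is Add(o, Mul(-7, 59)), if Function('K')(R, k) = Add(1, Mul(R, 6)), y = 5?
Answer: -411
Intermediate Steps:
Function('F')(s, O) = Add(5, O) (Function('F')(s, O) = Add(O, 5) = Add(5, O))
Function('K')(R, k) = Add(1, Mul(6, R))
Function('G')(j) = 1 (Function('G')(j) = Mul(Mul(2, j), Pow(Mul(2, j), -1)) = Mul(Mul(2, j), Mul(Rational(1, 2), Pow(j, -1))) = 1)
o = 2 (o = Add(Rational(3, 2), Mul(Rational(-1, 2), Mul(-1, 1))) = Add(Rational(3, 2), Mul(Rational(-1, 2), -1)) = Add(Rational(3, 2), Rational(1, 2)) = 2)
Add(o, Mul(-7, 59)) = Add(2, Mul(-7, 59)) = Add(2, -413) = -411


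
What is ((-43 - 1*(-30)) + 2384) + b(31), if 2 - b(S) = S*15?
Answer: 1908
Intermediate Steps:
b(S) = 2 - 15*S (b(S) = 2 - S*15 = 2 - 15*S)
((-43 - 1*(-30)) + 2384) + b(31) = ((-43 - 1*(-30)) + 2384) + (2 - 15*31) = ((-43 + 30) + 2384) + (2 - 465) = (-13 + 2384) - 463 = 2371 - 463 = 1908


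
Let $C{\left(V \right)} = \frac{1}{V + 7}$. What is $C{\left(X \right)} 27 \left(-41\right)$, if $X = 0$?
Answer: $- \frac{1107}{7} \approx -158.14$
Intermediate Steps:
$C{\left(V \right)} = \frac{1}{7 + V}$
$C{\left(X \right)} 27 \left(-41\right) = \frac{1}{7 + 0} \cdot 27 \left(-41\right) = \frac{1}{7} \cdot 27 \left(-41\right) = \frac{27}{7} \left(-41\right) = - \frac{1107}{7}$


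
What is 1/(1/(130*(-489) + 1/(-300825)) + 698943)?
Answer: 19123445251/13366198193768868 ≈ 1.4307e-6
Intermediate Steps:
1/(1/(130*(-489) + 1/(-300825)) + 698943) = 1/(1/(-63570 - 1/300825) + 698943) = 1/(1/(-19123445251/300825) + 698943) = 1/(-300825/19123445251 + 698943) = 1/(13366198193768868/19123445251) = 19123445251/13366198193768868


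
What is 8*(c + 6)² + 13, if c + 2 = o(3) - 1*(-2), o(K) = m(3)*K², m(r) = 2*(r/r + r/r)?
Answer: 14125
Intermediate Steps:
m(r) = 4 (m(r) = 2*(1 + 1) = 2*2 = 4)
o(K) = 4*K²
c = 36 (c = -2 + (4*3² - 1*(-2)) = -2 + (4*9 + 2) = -2 + (36 + 2) = -2 + 38 = 36)
8*(c + 6)² + 13 = 8*(36 + 6)² + 13 = 8*42² + 13 = 8*1764 + 13 = 14112 + 13 = 14125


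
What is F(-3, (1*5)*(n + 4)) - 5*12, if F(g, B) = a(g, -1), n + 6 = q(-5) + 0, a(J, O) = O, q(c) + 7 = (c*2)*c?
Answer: -61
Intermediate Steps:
q(c) = -7 + 2*c² (q(c) = -7 + (c*2)*c = -7 + (2*c)*c = -7 + 2*c²)
n = 37 (n = -6 + ((-7 + 2*(-5)²) + 0) = -6 + ((-7 + 2*25) + 0) = -6 + ((-7 + 50) + 0) = -6 + (43 + 0) = -6 + 43 = 37)
F(g, B) = -1
F(-3, (1*5)*(n + 4)) - 5*12 = -1 - 5*12 = -1 - 1*60 = -1 - 60 = -61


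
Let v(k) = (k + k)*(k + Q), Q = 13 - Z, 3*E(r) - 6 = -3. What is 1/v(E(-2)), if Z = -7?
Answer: 1/42 ≈ 0.023810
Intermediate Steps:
E(r) = 1 (E(r) = 2 + (⅓)*(-3) = 2 - 1 = 1)
Q = 20 (Q = 13 - 1*(-7) = 13 + 7 = 20)
v(k) = 2*k*(20 + k) (v(k) = (k + k)*(k + 20) = (2*k)*(20 + k) = 2*k*(20 + k))
1/v(E(-2)) = 1/(2*1*(20 + 1)) = 1/(2*1*21) = 1/42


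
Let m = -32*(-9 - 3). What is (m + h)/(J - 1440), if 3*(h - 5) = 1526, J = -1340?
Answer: -2693/8340 ≈ -0.32290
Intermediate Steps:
m = 384 (m = -32*(-12) = 384)
h = 1541/3 (h = 5 + (1/3)*1526 = 5 + 1526/3 = 1541/3 ≈ 513.67)
(m + h)/(J - 1440) = (384 + 1541/3)/(-1340 - 1440) = (2693/3)/(-2780) = (2693/3)*(-1/2780) = -2693/8340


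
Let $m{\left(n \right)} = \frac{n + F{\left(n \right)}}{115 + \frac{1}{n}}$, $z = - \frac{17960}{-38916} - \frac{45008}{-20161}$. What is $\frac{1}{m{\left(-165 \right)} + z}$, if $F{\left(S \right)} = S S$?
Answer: $\frac{1860840602703}{442899946558664} \approx 0.0042015$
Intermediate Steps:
$F{\left(S \right)} = S^{2}$
$z = \frac{528405722}{196146369}$ ($z = \left(-17960\right) \left(- \frac{1}{38916}\right) - - \frac{45008}{20161} = \frac{4490}{9729} + \frac{45008}{20161} = \frac{528405722}{196146369} \approx 2.6939$)
$m{\left(n \right)} = \frac{n + n^{2}}{115 + \frac{1}{n}}$
$\frac{1}{m{\left(-165 \right)} + z} = \frac{1}{\frac{\left(-165\right)^{2} \left(1 - 165\right)}{1 + 115 \left(-165\right)} + \frac{528405722}{196146369}} = \frac{1}{27225 \frac{1}{1 - 18975} \left(-164\right) + \frac{528405722}{196146369}} = \frac{1}{27225 \frac{1}{-18974} \left(-164\right) + \frac{528405722}{196146369}} = \frac{1}{27225 \left(- \frac{1}{18974}\right) \left(-164\right) + \frac{528405722}{196146369}} = \frac{1}{\frac{2232450}{9487} + \frac{528405722}{196146369}} = \frac{1}{\frac{442899946558664}{1860840602703}} = \frac{1860840602703}{442899946558664}$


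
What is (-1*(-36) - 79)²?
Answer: 1849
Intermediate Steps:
(-1*(-36) - 79)² = (36 - 79)² = (-43)² = 1849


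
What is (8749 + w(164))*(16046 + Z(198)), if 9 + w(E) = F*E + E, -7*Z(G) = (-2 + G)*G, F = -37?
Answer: 29783672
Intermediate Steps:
Z(G) = -G*(-2 + G)/7 (Z(G) = -(-2 + G)*G/7 = -G*(-2 + G)/7)
w(E) = -9 - 36*E (w(E) = -9 + (-37*E + E) = -9 - 36*E)
(8749 + w(164))*(16046 + Z(198)) = (8749 + (-9 - 36*164))*(16046 + (⅐)*198*(2 - 1*198)) = (8749 + (-9 - 5904))*(16046 + (⅐)*198*(2 - 198)) = (8749 - 5913)*(16046 + (⅐)*198*(-196)) = 2836*(16046 - 5544) = 2836*10502 = 29783672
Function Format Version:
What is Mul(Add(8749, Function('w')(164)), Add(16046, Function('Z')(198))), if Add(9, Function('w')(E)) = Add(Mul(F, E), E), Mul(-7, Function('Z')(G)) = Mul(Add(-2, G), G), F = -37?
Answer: 29783672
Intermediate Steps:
Function('Z')(G) = Mul(Rational(-1, 7), G, Add(-2, G)) (Function('Z')(G) = Mul(Rational(-1, 7), Mul(Add(-2, G), G)) = Mul(Rational(-1, 7), Mul(G, Add(-2, G))) = Mul(Rational(-1, 7), G, Add(-2, G)))
Function('w')(E) = Add(-9, Mul(-36, E)) (Function('w')(E) = Add(-9, Add(Mul(-37, E), E)) = Add(-9, Mul(-36, E)))
Mul(Add(8749, Function('w')(164)), Add(16046, Function('Z')(198))) = Mul(Add(8749, Add(-9, Mul(-36, 164))), Add(16046, Mul(Rational(1, 7), 198, Add(2, Mul(-1, 198))))) = Mul(Add(8749, Add(-9, -5904)), Add(16046, Mul(Rational(1, 7), 198, Add(2, -198)))) = Mul(Add(8749, -5913), Add(16046, Mul(Rational(1, 7), 198, -196))) = Mul(2836, Add(16046, -5544)) = Mul(2836, 10502) = 29783672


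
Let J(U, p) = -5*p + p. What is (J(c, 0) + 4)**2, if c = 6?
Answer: 16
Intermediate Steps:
J(U, p) = -4*p
(J(c, 0) + 4)**2 = (-4*0 + 4)**2 = (0 + 4)**2 = 4**2 = 16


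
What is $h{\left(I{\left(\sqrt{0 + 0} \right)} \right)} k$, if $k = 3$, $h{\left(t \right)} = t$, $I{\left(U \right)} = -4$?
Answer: $-12$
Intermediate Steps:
$h{\left(I{\left(\sqrt{0 + 0} \right)} \right)} k = \left(-4\right) 3 = -12$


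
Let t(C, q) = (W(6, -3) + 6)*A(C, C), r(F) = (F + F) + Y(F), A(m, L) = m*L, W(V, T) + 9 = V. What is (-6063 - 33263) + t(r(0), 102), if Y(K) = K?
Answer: -39326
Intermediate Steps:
W(V, T) = -9 + V
A(m, L) = L*m
r(F) = 3*F (r(F) = (F + F) + F = 2*F + F = 3*F)
t(C, q) = 3*C² (t(C, q) = ((-9 + 6) + 6)*(C*C) = (-3 + 6)*C² = 3*C²)
(-6063 - 33263) + t(r(0), 102) = (-6063 - 33263) + 3*(3*0)² = -39326 + 3*0² = -39326 + 3*0 = -39326 + 0 = -39326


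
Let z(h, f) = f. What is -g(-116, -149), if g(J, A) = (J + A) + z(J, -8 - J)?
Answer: 157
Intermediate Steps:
g(J, A) = -8 + A (g(J, A) = (J + A) + (-8 - J) = (A + J) + (-8 - J) = -8 + A)
-g(-116, -149) = -(-8 - 149) = -1*(-157) = 157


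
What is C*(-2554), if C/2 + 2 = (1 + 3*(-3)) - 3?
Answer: 66404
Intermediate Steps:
C = -26 (C = -4 + 2*((1 + 3*(-3)) - 3) = -4 + 2*((1 - 9) - 3) = -4 + 2*(-8 - 3) = -4 + 2*(-11) = -4 - 22 = -26)
C*(-2554) = -26*(-2554) = 66404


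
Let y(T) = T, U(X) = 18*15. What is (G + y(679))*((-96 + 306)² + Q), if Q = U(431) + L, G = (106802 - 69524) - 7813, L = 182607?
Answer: 6841994688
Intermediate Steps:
G = 29465 (G = 37278 - 7813 = 29465)
U(X) = 270
Q = 182877 (Q = 270 + 182607 = 182877)
(G + y(679))*((-96 + 306)² + Q) = (29465 + 679)*((-96 + 306)² + 182877) = 30144*(210² + 182877) = 30144*(44100 + 182877) = 30144*226977 = 6841994688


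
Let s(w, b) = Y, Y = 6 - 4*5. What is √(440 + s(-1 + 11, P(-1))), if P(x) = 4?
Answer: √426 ≈ 20.640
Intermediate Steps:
Y = -14 (Y = 6 - 20 = -14)
s(w, b) = -14
√(440 + s(-1 + 11, P(-1))) = √(440 - 14) = √426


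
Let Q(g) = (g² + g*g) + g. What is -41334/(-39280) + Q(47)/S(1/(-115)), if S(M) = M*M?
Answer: 1159734655667/19640 ≈ 5.9050e+7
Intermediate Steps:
S(M) = M²
Q(g) = g + 2*g² (Q(g) = (g² + g²) + g = 2*g² + g = g + 2*g²)
-41334/(-39280) + Q(47)/S(1/(-115)) = -41334/(-39280) + (47*(1 + 2*47))/((1/(-115))²) = -41334*(-1/39280) + (47*(1 + 94))/((-1/115)²) = 20667/19640 + (47*95)/(1/13225) = 20667/19640 + 4465*13225 = 20667/19640 + 59049625 = 1159734655667/19640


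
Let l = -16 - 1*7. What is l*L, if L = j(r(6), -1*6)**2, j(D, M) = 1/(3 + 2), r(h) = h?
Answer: -23/25 ≈ -0.92000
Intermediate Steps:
l = -23 (l = -16 - 7 = -23)
j(D, M) = 1/5
L = 1/25 (L = (1/5)**2 = 1/25 ≈ 0.040000)
l*L = -23*1/25 = -23/25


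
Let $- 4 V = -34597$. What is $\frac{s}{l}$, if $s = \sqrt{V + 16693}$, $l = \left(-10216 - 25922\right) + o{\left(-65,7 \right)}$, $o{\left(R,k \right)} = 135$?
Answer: $- \frac{\sqrt{101369}}{72006} \approx -0.0044216$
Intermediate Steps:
$V = \frac{34597}{4}$ ($V = \left(- \frac{1}{4}\right) \left(-34597\right) = \frac{34597}{4} \approx 8649.3$)
$l = -36003$ ($l = \left(-10216 - 25922\right) + 135 = -36138 + 135 = -36003$)
$s = \frac{\sqrt{101369}}{2}$ ($s = \sqrt{\frac{34597}{4} + 16693} = \sqrt{\frac{101369}{4}} = \frac{\sqrt{101369}}{2} \approx 159.19$)
$\frac{s}{l} = \frac{\frac{1}{2} \sqrt{101369}}{-36003} = \frac{\sqrt{101369}}{2} \left(- \frac{1}{36003}\right) = - \frac{\sqrt{101369}}{72006}$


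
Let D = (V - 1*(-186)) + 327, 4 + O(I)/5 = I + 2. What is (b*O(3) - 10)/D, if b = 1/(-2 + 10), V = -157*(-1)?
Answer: -15/1072 ≈ -0.013993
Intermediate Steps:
O(I) = -10 + 5*I (O(I) = -20 + 5*(I + 2) = -20 + 5*(2 + I) = -20 + (10 + 5*I) = -10 + 5*I)
V = 157
b = ⅛ (b = 1/8 = ⅛ ≈ 0.12500)
D = 670 (D = (157 - 1*(-186)) + 327 = (157 + 186) + 327 = 343 + 327 = 670)
(b*O(3) - 10)/D = ((-10 + 5*3)/8 - 10)/670 = ((-10 + 15)/8 - 10)*(1/670) = ((⅛)*5 - 10)*(1/670) = (5/8 - 10)*(1/670) = -75/8*1/670 = -15/1072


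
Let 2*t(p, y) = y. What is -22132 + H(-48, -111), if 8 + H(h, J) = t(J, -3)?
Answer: -44283/2 ≈ -22142.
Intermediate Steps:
t(p, y) = y/2
H(h, J) = -19/2 (H(h, J) = -8 + (1/2)*(-3) = -8 - 3/2 = -19/2)
-22132 + H(-48, -111) = -22132 - 19/2 = -44283/2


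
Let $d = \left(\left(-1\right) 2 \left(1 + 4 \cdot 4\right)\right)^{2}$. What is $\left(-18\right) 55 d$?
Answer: $-1144440$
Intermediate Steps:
$d = 1156$ ($d = \left(- 2 \left(1 + 16\right)\right)^{2} = \left(\left(-2\right) 17\right)^{2} = \left(-34\right)^{2} = 1156$)
$\left(-18\right) 55 d = \left(-18\right) 55 \cdot 1156 = \left(-990\right) 1156 = -1144440$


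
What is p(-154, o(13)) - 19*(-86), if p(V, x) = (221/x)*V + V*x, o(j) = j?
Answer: -2986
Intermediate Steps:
p(V, x) = V*x + 221*V/x (p(V, x) = 221*V/x + V*x = V*x + 221*V/x)
p(-154, o(13)) - 19*(-86) = -154*(221 + 13**2)/13 - 19*(-86) = -154*1/13*(221 + 169) - 1*(-1634) = -154*1/13*390 + 1634 = -4620 + 1634 = -2986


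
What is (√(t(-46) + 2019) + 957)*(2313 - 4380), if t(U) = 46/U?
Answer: -1978119 - 2067*√2018 ≈ -2.0710e+6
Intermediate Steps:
(√(t(-46) + 2019) + 957)*(2313 - 4380) = (√(46/(-46) + 2019) + 957)*(2313 - 4380) = (√(46*(-1/46) + 2019) + 957)*(-2067) = (√(-1 + 2019) + 957)*(-2067) = (√2018 + 957)*(-2067) = (957 + √2018)*(-2067) = -1978119 - 2067*√2018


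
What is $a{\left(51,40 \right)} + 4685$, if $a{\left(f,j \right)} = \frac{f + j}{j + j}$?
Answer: $\frac{374891}{80} \approx 4686.1$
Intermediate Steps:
$a{\left(f,j \right)} = \frac{f + j}{2 j}$
$a{\left(51,40 \right)} + 4685 = \frac{51 + 40}{2 \cdot 40} + 4685 = \frac{1}{2} \cdot \frac{1}{40} \cdot 91 + 4685 = \frac{91}{80} + 4685 = \frac{374891}{80}$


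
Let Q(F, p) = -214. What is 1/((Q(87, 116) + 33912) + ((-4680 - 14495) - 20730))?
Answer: -1/6207 ≈ -0.00016111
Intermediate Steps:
1/((Q(87, 116) + 33912) + ((-4680 - 14495) - 20730)) = 1/((-214 + 33912) + ((-4680 - 14495) - 20730)) = 1/(33698 + (-19175 - 20730)) = 1/(33698 - 39905) = 1/(-6207) = -1/6207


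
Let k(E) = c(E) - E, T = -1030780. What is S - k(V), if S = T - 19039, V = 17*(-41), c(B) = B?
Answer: -1049819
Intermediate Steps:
V = -697
k(E) = 0 (k(E) = E - E = 0)
S = -1049819 (S = -1030780 - 19039 = -1049819)
S - k(V) = -1049819 - 1*0 = -1049819 + 0 = -1049819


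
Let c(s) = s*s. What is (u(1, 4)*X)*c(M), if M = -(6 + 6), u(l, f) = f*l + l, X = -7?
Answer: -5040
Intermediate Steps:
u(l, f) = l + f*l
M = -12 (M = -1*12 = -12)
c(s) = s**2
(u(1, 4)*X)*c(M) = ((1*(1 + 4))*(-7))*(-12)**2 = ((1*5)*(-7))*144 = (5*(-7))*144 = -35*144 = -5040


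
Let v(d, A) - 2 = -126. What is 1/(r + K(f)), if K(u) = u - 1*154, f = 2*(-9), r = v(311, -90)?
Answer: -1/296 ≈ -0.0033784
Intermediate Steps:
v(d, A) = -124 (v(d, A) = 2 - 126 = -124)
r = -124
f = -18
K(u) = -154 + u (K(u) = u - 154 = -154 + u)
1/(r + K(f)) = 1/(-124 + (-154 - 18)) = 1/(-124 - 172) = 1/(-296) = -1/296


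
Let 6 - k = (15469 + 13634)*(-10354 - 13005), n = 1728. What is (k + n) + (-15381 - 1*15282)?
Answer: 679788048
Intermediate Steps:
k = 679816983 (k = 6 - (15469 + 13634)*(-10354 - 13005) = 6 - 29103*(-23359) = 6 - 1*(-679816977) = 6 + 679816977 = 679816983)
(k + n) + (-15381 - 1*15282) = (679816983 + 1728) + (-15381 - 1*15282) = 679818711 + (-15381 - 15282) = 679818711 - 30663 = 679788048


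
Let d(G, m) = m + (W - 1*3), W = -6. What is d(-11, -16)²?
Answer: 625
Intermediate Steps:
d(G, m) = -9 + m (d(G, m) = m + (-6 - 1*3) = m + (-6 - 3) = m - 9 = -9 + m)
d(-11, -16)² = (-9 - 16)² = (-25)² = 625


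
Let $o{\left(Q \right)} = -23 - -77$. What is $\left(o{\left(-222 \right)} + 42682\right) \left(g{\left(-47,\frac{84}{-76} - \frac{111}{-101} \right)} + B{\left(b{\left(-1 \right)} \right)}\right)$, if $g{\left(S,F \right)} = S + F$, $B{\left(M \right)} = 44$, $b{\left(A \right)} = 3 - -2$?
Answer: $- \frac{246543984}{1919} \approx -1.2848 \cdot 10^{5}$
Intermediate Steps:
$b{\left(A \right)} = 5$ ($b{\left(A \right)} = 3 + 2 = 5$)
$o{\left(Q \right)} = 54$ ($o{\left(Q \right)} = -23 + 77 = 54$)
$g{\left(S,F \right)} = F + S$
$\left(o{\left(-222 \right)} + 42682\right) \left(g{\left(-47,\frac{84}{-76} - \frac{111}{-101} \right)} + B{\left(b{\left(-1 \right)} \right)}\right) = \left(54 + 42682\right) \left(\left(\left(\frac{84}{-76} - \frac{111}{-101}\right) - 47\right) + 44\right) = 42736 \left(\left(\left(84 \left(- \frac{1}{76}\right) - - \frac{111}{101}\right) - 47\right) + 44\right) = 42736 \left(\left(\left(- \frac{21}{19} + \frac{111}{101}\right) - 47\right) + 44\right) = 42736 \left(\left(- \frac{12}{1919} - 47\right) + 44\right) = 42736 \left(- \frac{90205}{1919} + 44\right) = 42736 \left(- \frac{5769}{1919}\right) = - \frac{246543984}{1919}$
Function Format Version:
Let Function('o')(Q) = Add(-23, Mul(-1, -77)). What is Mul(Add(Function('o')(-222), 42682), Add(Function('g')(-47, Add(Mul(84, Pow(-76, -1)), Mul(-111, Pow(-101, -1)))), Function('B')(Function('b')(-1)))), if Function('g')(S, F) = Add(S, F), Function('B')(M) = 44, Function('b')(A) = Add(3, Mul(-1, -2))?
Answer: Rational(-246543984, 1919) ≈ -1.2848e+5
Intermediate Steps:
Function('b')(A) = 5 (Function('b')(A) = Add(3, 2) = 5)
Function('o')(Q) = 54 (Function('o')(Q) = Add(-23, 77) = 54)
Function('g')(S, F) = Add(F, S)
Mul(Add(Function('o')(-222), 42682), Add(Function('g')(-47, Add(Mul(84, Pow(-76, -1)), Mul(-111, Pow(-101, -1)))), Function('B')(Function('b')(-1)))) = Mul(Add(54, 42682), Add(Add(Add(Mul(84, Pow(-76, -1)), Mul(-111, Pow(-101, -1))), -47), 44)) = Mul(42736, Add(Add(Add(Mul(84, Rational(-1, 76)), Mul(-111, Rational(-1, 101))), -47), 44)) = Mul(42736, Add(Add(Add(Rational(-21, 19), Rational(111, 101)), -47), 44)) = Mul(42736, Add(Add(Rational(-12, 1919), -47), 44)) = Mul(42736, Add(Rational(-90205, 1919), 44)) = Mul(42736, Rational(-5769, 1919)) = Rational(-246543984, 1919)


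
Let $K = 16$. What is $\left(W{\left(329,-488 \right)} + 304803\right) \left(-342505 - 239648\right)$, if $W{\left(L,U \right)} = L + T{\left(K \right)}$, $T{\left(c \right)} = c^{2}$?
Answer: $-177782540364$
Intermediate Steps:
$W{\left(L,U \right)} = 256 + L$ ($W{\left(L,U \right)} = L + 16^{2} = L + 256 = 256 + L$)
$\left(W{\left(329,-488 \right)} + 304803\right) \left(-342505 - 239648\right) = \left(\left(256 + 329\right) + 304803\right) \left(-342505 - 239648\right) = \left(585 + 304803\right) \left(-582153\right) = 305388 \left(-582153\right) = -177782540364$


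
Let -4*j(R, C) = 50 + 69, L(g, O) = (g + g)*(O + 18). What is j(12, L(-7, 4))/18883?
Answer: -119/75532 ≈ -0.0015755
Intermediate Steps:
L(g, O) = 2*g*(18 + O) (L(g, O) = (2*g)*(18 + O) = 2*g*(18 + O))
j(R, C) = -119/4 (j(R, C) = -(50 + 69)/4 = -1/4*119 = -119/4)
j(12, L(-7, 4))/18883 = -119/4/18883 = -119/4*1/18883 = -119/75532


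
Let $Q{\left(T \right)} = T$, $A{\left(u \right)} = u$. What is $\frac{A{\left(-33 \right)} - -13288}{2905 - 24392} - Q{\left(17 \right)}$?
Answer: $- \frac{378534}{21487} \approx -17.617$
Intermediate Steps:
$\frac{A{\left(-33 \right)} - -13288}{2905 - 24392} - Q{\left(17 \right)} = \frac{-33 - -13288}{2905 - 24392} - 17 = \frac{-33 + 13288}{-21487} - 17 = 13255 \left(- \frac{1}{21487}\right) - 17 = - \frac{13255}{21487} - 17 = - \frac{378534}{21487}$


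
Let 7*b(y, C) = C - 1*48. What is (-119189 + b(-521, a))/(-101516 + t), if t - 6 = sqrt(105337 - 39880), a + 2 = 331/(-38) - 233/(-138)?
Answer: 111038967935590/94561777778811 + 1093872209*sqrt(7273)/31520592592937 ≈ 1.1772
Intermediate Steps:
a = -11828/1311 (a = -2 + (331/(-38) - 233/(-138)) = -2 + (331*(-1/38) - 233*(-1/138)) = -2 + (-331/38 + 233/138) = -2 - 9206/1311 = -11828/1311 ≈ -9.0221)
b(y, C) = -48/7 + C/7 (b(y, C) = (C - 1*48)/7 = (C - 48)/7 = (-48 + C)/7 = -48/7 + C/7)
t = 6 + 3*sqrt(7273) (t = 6 + sqrt(105337 - 39880) = 6 + sqrt(65457) = 6 + 3*sqrt(7273) ≈ 261.85)
(-119189 + b(-521, a))/(-101516 + t) = (-119189 + (-48/7 + (1/7)*(-11828/1311)))/(-101516 + (6 + 3*sqrt(7273))) = (-119189 + (-48/7 - 11828/9177))/(-101510 + 3*sqrt(7273)) = (-119189 - 74756/9177)/(-101510 + 3*sqrt(7273)) = -1093872209/(9177*(-101510 + 3*sqrt(7273)))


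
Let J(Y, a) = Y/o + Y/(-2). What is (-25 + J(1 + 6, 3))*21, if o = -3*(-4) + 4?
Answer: -9429/16 ≈ -589.31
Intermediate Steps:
o = 16 (o = 12 + 4 = 16)
J(Y, a) = -7*Y/16 (J(Y, a) = Y/16 + Y/(-2) = Y*(1/16) + Y*(-1/2) = Y/16 - Y/2 = -7*Y/16)
(-25 + J(1 + 6, 3))*21 = (-25 - 7*(1 + 6)/16)*21 = (-25 - 7/16*7)*21 = (-25 - 49/16)*21 = -449/16*21 = -9429/16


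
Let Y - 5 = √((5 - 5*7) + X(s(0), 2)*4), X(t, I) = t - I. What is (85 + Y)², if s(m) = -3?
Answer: 8050 + 900*I*√2 ≈ 8050.0 + 1272.8*I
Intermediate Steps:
Y = 5 + 5*I*√2 (Y = 5 + √((5 - 5*7) + (-3 - 1*2)*4) = 5 + √((5 - 35) + (-3 - 2)*4) = 5 + √(-30 - 5*4) = 5 + √(-30 - 20) = 5 + √(-50) = 5 + 5*I*√2 ≈ 5.0 + 7.0711*I)
(85 + Y)² = (85 + (5 + 5*I*√2))² = (90 + 5*I*√2)²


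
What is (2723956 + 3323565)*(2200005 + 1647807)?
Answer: 23269723874052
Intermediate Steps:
(2723956 + 3323565)*(2200005 + 1647807) = 6047521*3847812 = 23269723874052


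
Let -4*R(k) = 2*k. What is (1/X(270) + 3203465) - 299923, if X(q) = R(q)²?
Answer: 52917052951/18225 ≈ 2.9035e+6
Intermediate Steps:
R(k) = -k/2
X(q) = q²/4 (X(q) = (-q/2)² = q²/4)
(1/X(270) + 3203465) - 299923 = (1/((¼)*270²) + 3203465) - 299923 = (1/((¼)*72900) + 3203465) - 299923 = (1/18225 + 3203465) - 299923 = 58383149626/18225 - 299923 = 52917052951/18225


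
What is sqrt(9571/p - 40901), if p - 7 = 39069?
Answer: I*sqrt(15613186093945)/19538 ≈ 202.24*I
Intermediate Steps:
p = 39076 (p = 7 + 39069 = 39076)
sqrt(9571/p - 40901) = sqrt(9571/39076 - 40901) = sqrt(-1598237905/39076) = I*sqrt(15613186093945)/19538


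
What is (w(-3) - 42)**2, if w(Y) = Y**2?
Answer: 1089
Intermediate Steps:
(w(-3) - 42)**2 = ((-3)**2 - 42)**2 = (9 - 42)**2 = (-33)**2 = 1089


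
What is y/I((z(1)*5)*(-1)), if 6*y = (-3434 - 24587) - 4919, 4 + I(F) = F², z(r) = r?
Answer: -1830/7 ≈ -261.43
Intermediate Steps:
I(F) = -4 + F²
y = -5490 (y = ((-3434 - 24587) - 4919)/6 = (-28021 - 4919)/6 = (⅙)*(-32940) = -5490)
y/I((z(1)*5)*(-1)) = -5490/(-4 + ((1*5)*(-1))²) = -5490/(-4 + (5*(-1))²) = -5490/(-4 + (-5)²) = -5490/(-4 + 25) = -5490/21 = -5490*1/21 = -1830/7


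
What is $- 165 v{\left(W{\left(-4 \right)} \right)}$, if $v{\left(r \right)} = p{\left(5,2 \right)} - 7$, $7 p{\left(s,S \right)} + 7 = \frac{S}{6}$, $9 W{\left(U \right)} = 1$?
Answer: $\frac{9185}{7} \approx 1312.1$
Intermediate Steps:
$W{\left(U \right)} = \frac{1}{9}$ ($W{\left(U \right)} = \frac{1}{9} \cdot 1 = \frac{1}{9}$)
$p{\left(s,S \right)} = -1 + \frac{S}{42}$ ($p{\left(s,S \right)} = -1 + \frac{S \frac{1}{6}}{7} = -1 + \frac{\frac{1}{6} S}{7} = -1 + \frac{S}{42}$)
$v{\left(r \right)} = - \frac{167}{21}$ ($v{\left(r \right)} = \left(-1 + \frac{1}{42} \cdot 2\right) - 7 = \left(-1 + \frac{1}{21}\right) - 7 = - \frac{20}{21} - 7 = - \frac{167}{21}$)
$- 165 v{\left(W{\left(-4 \right)} \right)} = \left(-165\right) \left(- \frac{167}{21}\right) = \frac{9185}{7}$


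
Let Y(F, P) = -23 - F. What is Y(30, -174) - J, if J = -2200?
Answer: 2147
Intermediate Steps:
Y(30, -174) - J = (-23 - 1*30) - 1*(-2200) = (-23 - 30) + 2200 = -53 + 2200 = 2147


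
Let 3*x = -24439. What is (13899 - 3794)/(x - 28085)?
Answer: -30315/108694 ≈ -0.27890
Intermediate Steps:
x = -24439/3 (x = (⅓)*(-24439) = -24439/3 ≈ -8146.3)
(13899 - 3794)/(x - 28085) = (13899 - 3794)/(-24439/3 - 28085) = 10105/(-108694/3) = 10105*(-3/108694) = -30315/108694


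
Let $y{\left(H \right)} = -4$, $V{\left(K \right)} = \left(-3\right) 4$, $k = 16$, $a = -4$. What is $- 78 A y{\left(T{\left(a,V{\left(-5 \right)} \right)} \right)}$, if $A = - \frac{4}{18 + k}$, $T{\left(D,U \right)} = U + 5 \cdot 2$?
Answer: $- \frac{624}{17} \approx -36.706$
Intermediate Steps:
$V{\left(K \right)} = -12$
$T{\left(D,U \right)} = 10 + U$ ($T{\left(D,U \right)} = U + 10 = 10 + U$)
$A = - \frac{2}{17}$ ($A = - \frac{4}{18 + 16} = - \frac{4}{34} = \left(-4\right) \frac{1}{34} = - \frac{2}{17} \approx -0.11765$)
$- 78 A y{\left(T{\left(a,V{\left(-5 \right)} \right)} \right)} = \left(-78\right) \left(- \frac{2}{17}\right) \left(-4\right) = \frac{156}{17} \left(-4\right) = - \frac{624}{17}$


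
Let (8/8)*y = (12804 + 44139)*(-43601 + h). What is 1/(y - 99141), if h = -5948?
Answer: -1/2821567848 ≈ -3.5441e-10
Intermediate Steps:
y = -2821468707 (y = (12804 + 44139)*(-43601 - 5948) = 56943*(-49549) = -2821468707)
1/(y - 99141) = 1/(-2821468707 - 99141) = 1/(-2821567848) = -1/2821567848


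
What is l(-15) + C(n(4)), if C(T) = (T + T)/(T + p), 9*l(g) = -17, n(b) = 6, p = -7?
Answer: -125/9 ≈ -13.889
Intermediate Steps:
l(g) = -17/9 (l(g) = (⅑)*(-17) = -17/9)
C(T) = 2*T/(-7 + T) (C(T) = (T + T)/(T - 7) = (2*T)/(-7 + T) = 2*T/(-7 + T))
l(-15) + C(n(4)) = -17/9 + 2*6/(-7 + 6) = -17/9 + 2*6/(-1) = -17/9 + 2*6*(-1) = -17/9 - 12 = -125/9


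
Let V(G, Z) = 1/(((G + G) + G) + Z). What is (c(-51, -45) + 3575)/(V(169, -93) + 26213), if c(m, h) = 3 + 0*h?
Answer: 1481292/10852183 ≈ 0.13650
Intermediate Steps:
c(m, h) = 3 (c(m, h) = 3 + 0 = 3)
V(G, Z) = 1/(Z + 3*G) (V(G, Z) = 1/((2*G + G) + Z) = 1/(3*G + Z) = 1/(Z + 3*G))
(c(-51, -45) + 3575)/(V(169, -93) + 26213) = (3 + 3575)/(1/(-93 + 3*169) + 26213) = 3578/(1/(-93 + 507) + 26213) = 3578/(1/414 + 26213) = 3578/(10852183/414) = 3578*(414/10852183) = 1481292/10852183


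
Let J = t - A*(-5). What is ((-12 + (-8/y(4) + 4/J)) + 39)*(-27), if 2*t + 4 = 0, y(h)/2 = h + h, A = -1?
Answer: -9801/14 ≈ -700.07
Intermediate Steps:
y(h) = 4*h (y(h) = 2*(h + h) = 2*(2*h) = 4*h)
t = -2 (t = -2 + (½)*0 = -2 + 0 = -2)
J = -7 (J = -2 - (-1)*(-5) = -2 - 1*5 = -2 - 5 = -7)
((-12 + (-8/y(4) + 4/J)) + 39)*(-27) = ((-12 + (-8/(4*4) + 4/(-7))) + 39)*(-27) = ((-12 + (-8/16 + 4*(-⅐))) + 39)*(-27) = ((-12 + (-8*1/16 - 4/7)) + 39)*(-27) = ((-12 + (-½ - 4/7)) + 39)*(-27) = ((-12 - 15/14) + 39)*(-27) = (-183/14 + 39)*(-27) = (363/14)*(-27) = -9801/14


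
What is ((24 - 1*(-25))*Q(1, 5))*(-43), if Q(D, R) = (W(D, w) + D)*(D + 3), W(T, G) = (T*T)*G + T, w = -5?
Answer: 25284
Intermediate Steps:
W(T, G) = T + G*T² (W(T, G) = T²*G + T = G*T² + T = T + G*T²)
Q(D, R) = (3 + D)*(D + D*(1 - 5*D)) (Q(D, R) = (D*(1 - 5*D) + D)*(D + 3) = (D + D*(1 - 5*D))*(3 + D) = (3 + D)*(D + D*(1 - 5*D)))
((24 - 1*(-25))*Q(1, 5))*(-43) = ((24 - 1*(-25))*(1*(6 - 13*1 - 5*1²)))*(-43) = ((24 + 25)*(1*(6 - 13 - 5*1)))*(-43) = (49*(1*(6 - 13 - 5)))*(-43) = (49*(1*(-12)))*(-43) = (49*(-12))*(-43) = -588*(-43) = 25284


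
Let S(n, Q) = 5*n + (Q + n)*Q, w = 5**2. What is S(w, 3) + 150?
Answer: 359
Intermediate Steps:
w = 25
S(n, Q) = 5*n + Q*(Q + n)
S(w, 3) + 150 = (3**2 + 5*25 + 3*25) + 150 = (9 + 125 + 75) + 150 = 209 + 150 = 359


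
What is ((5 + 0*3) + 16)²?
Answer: 441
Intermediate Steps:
((5 + 0*3) + 16)² = ((5 + 0) + 16)² = (5 + 16)² = 21² = 441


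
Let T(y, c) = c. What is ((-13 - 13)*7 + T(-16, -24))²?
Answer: 42436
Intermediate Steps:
((-13 - 13)*7 + T(-16, -24))² = ((-13 - 13)*7 - 24)² = (-26*7 - 24)² = (-182 - 24)² = (-206)² = 42436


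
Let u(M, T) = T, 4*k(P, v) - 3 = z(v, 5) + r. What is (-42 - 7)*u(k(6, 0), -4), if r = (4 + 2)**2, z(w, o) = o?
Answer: 196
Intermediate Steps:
r = 36 (r = 6**2 = 36)
k(P, v) = 11 (k(P, v) = 3/4 + (5 + 36)/4 = 3/4 + (1/4)*41 = 3/4 + 41/4 = 11)
(-42 - 7)*u(k(6, 0), -4) = (-42 - 7)*(-4) = -49*(-4) = 196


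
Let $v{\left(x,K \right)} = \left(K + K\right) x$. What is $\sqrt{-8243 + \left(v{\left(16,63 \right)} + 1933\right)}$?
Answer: $i \sqrt{4294} \approx 65.529 i$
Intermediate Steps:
$v{\left(x,K \right)} = 2 K x$
$\sqrt{-8243 + \left(v{\left(16,63 \right)} + 1933\right)} = \sqrt{-8243 + \left(2 \cdot 63 \cdot 16 + 1933\right)} = \sqrt{-8243 + \left(2016 + 1933\right)} = \sqrt{-8243 + 3949} = \sqrt{-4294} = i \sqrt{4294}$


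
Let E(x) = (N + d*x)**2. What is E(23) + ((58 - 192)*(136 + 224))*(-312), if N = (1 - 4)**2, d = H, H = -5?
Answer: 15062116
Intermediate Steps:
d = -5
N = 9 (N = (-3)**2 = 9)
E(x) = (9 - 5*x)**2
E(23) + ((58 - 192)*(136 + 224))*(-312) = (-9 + 5*23)**2 + ((58 - 192)*(136 + 224))*(-312) = (-9 + 115)**2 - 134*360*(-312) = 106**2 - 48240*(-312) = 11236 + 15050880 = 15062116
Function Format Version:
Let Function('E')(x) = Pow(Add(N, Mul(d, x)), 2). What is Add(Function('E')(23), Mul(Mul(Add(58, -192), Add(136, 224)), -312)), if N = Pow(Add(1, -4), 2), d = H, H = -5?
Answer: 15062116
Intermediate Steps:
d = -5
N = 9 (N = Pow(-3, 2) = 9)
Function('E')(x) = Pow(Add(9, Mul(-5, x)), 2)
Add(Function('E')(23), Mul(Mul(Add(58, -192), Add(136, 224)), -312)) = Add(Pow(Add(-9, Mul(5, 23)), 2), Mul(Mul(Add(58, -192), Add(136, 224)), -312)) = Add(Pow(Add(-9, 115), 2), Mul(Mul(-134, 360), -312)) = Add(Pow(106, 2), Mul(-48240, -312)) = Add(11236, 15050880) = 15062116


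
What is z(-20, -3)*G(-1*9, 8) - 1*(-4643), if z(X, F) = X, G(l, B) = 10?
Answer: 4443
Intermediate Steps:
z(-20, -3)*G(-1*9, 8) - 1*(-4643) = -20*10 - 1*(-4643) = -200 + 4643 = 4443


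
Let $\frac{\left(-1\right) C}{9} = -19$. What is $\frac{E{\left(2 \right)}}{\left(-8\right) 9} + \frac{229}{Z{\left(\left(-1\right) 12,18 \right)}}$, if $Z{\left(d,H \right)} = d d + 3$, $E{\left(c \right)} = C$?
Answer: $- \frac{961}{1176} \approx -0.81718$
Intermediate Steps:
$C = 171$ ($C = \left(-9\right) \left(-19\right) = 171$)
$E{\left(c \right)} = 171$
$Z{\left(d,H \right)} = 3 + d^{2}$ ($Z{\left(d,H \right)} = d^{2} + 3 = 3 + d^{2}$)
$\frac{E{\left(2 \right)}}{\left(-8\right) 9} + \frac{229}{Z{\left(\left(-1\right) 12,18 \right)}} = \frac{171}{\left(-8\right) 9} + \frac{229}{3 + \left(\left(-1\right) 12\right)^{2}} = \frac{171}{-72} + \frac{229}{3 + \left(-12\right)^{2}} = 171 \left(- \frac{1}{72}\right) + \frac{229}{3 + 144} = - \frac{19}{8} + \frac{229}{147} = - \frac{961}{1176}$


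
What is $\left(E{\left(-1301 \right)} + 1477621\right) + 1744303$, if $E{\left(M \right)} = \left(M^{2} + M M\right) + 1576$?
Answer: $6608702$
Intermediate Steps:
$E{\left(M \right)} = 1576 + 2 M^{2}$ ($E{\left(M \right)} = \left(M^{2} + M^{2}\right) + 1576 = 2 M^{2} + 1576 = 1576 + 2 M^{2}$)
$\left(E{\left(-1301 \right)} + 1477621\right) + 1744303 = \left(\left(1576 + 2 \left(-1301\right)^{2}\right) + 1477621\right) + 1744303 = \left(\left(1576 + 2 \cdot 1692601\right) + 1477621\right) + 1744303 = \left(\left(1576 + 3385202\right) + 1477621\right) + 1744303 = \left(3386778 + 1477621\right) + 1744303 = 4864399 + 1744303 = 6608702$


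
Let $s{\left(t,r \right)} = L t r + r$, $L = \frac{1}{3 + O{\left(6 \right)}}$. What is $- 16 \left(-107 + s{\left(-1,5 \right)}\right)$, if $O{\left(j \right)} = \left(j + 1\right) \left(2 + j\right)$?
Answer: $\frac{96368}{59} \approx 1633.4$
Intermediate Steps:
$O{\left(j \right)} = \left(1 + j\right) \left(2 + j\right)$
$L = \frac{1}{59}$ ($L = \frac{1}{3 + \left(2 + 6^{2} + 3 \cdot 6\right)} = \frac{1}{3 + \left(2 + 36 + 18\right)} = \frac{1}{3 + 56} = \frac{1}{59} \approx 0.016949$)
$s{\left(t,r \right)} = r + \frac{r t}{59}$ ($s{\left(t,r \right)} = \frac{t}{59} r + r = \frac{r t}{59} + r = r + \frac{r t}{59}$)
$- 16 \left(-107 + s{\left(-1,5 \right)}\right) = - 16 \left(-107 + \frac{1}{59} \cdot 5 \left(59 - 1\right)\right) = - 16 \left(-107 + \frac{1}{59} \cdot 5 \cdot 58\right) = - 16 \left(-107 + \frac{290}{59}\right) = \left(-16\right) \left(- \frac{6023}{59}\right) = \frac{96368}{59}$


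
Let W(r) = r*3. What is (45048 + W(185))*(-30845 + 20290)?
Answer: -481339665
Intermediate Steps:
W(r) = 3*r
(45048 + W(185))*(-30845 + 20290) = (45048 + 3*185)*(-30845 + 20290) = (45048 + 555)*(-10555) = 45603*(-10555) = -481339665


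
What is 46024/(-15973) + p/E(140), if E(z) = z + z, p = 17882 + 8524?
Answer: 204448159/2236220 ≈ 91.426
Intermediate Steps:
p = 26406
E(z) = 2*z
46024/(-15973) + p/E(140) = 46024/(-15973) + 26406/((2*140)) = 46024*(-1/15973) + 26406/280 = -46024/15973 + 26406*(1/280) = -46024/15973 + 13203/140 = 204448159/2236220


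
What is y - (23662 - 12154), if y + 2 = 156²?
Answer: 12826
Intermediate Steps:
y = 24334 (y = -2 + 156² = -2 + 24336 = 24334)
y - (23662 - 12154) = 24334 - (23662 - 12154) = 24334 - 1*11508 = 24334 - 11508 = 12826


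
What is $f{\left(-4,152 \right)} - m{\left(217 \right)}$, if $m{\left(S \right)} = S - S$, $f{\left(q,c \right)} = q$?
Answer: $-4$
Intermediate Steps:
$m{\left(S \right)} = 0$
$f{\left(-4,152 \right)} - m{\left(217 \right)} = -4 - 0 = -4 + 0 = -4$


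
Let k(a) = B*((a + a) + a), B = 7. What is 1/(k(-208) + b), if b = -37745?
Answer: -1/42113 ≈ -2.3746e-5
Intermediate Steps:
k(a) = 21*a (k(a) = 7*((a + a) + a) = 7*(2*a + a) = 7*(3*a) = 21*a)
1/(k(-208) + b) = 1/(21*(-208) - 37745) = 1/(-4368 - 37745) = 1/(-42113) = -1/42113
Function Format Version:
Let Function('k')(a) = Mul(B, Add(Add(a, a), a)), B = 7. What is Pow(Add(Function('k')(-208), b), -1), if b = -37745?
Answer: Rational(-1, 42113) ≈ -2.3746e-5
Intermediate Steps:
Function('k')(a) = Mul(21, a) (Function('k')(a) = Mul(7, Add(Add(a, a), a)) = Mul(7, Add(Mul(2, a), a)) = Mul(7, Mul(3, a)) = Mul(21, a))
Pow(Add(Function('k')(-208), b), -1) = Pow(Add(Mul(21, -208), -37745), -1) = Pow(Add(-4368, -37745), -1) = Pow(-42113, -1) = Rational(-1, 42113)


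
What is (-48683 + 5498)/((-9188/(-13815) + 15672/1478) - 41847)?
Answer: 440887972725/427112905123 ≈ 1.0323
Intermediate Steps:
(-48683 + 5498)/((-9188/(-13815) + 15672/1478) - 41847) = -43185/((-9188*(-1/13815) + 15672*(1/1478)) - 41847) = -43185/((9188/13815 + 7836/739) - 41847) = -43185/(115044272/10209285 - 41847) = -43185/(-427112905123/10209285) = -43185*(-10209285/427112905123) = 440887972725/427112905123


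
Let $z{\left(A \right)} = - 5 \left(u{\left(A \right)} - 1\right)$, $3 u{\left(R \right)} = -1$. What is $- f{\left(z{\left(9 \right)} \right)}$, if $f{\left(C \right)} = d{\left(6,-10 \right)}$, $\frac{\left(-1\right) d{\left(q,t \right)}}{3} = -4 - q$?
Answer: $-30$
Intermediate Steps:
$u{\left(R \right)} = - \frac{1}{3}$ ($u{\left(R \right)} = \frac{1}{3} \left(-1\right) = - \frac{1}{3}$)
$z{\left(A \right)} = \frac{20}{3}$ ($z{\left(A \right)} = - 5 \left(- \frac{1}{3} - 1\right) = \left(-5\right) \left(- \frac{4}{3}\right) = \frac{20}{3}$)
$d{\left(q,t \right)} = 12 + 3 q$ ($d{\left(q,t \right)} = - 3 \left(-4 - q\right) = 12 + 3 q$)
$f{\left(C \right)} = 30$ ($f{\left(C \right)} = 12 + 3 \cdot 6 = 12 + 18 = 30$)
$- f{\left(z{\left(9 \right)} \right)} = \left(-1\right) 30 = -30$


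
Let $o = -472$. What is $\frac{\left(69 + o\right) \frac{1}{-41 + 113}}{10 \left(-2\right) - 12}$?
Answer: $\frac{403}{2304} \approx 0.17491$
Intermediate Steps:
$\frac{\left(69 + o\right) \frac{1}{-41 + 113}}{10 \left(-2\right) - 12} = \frac{\left(69 - 472\right) \frac{1}{-41 + 113}}{10 \left(-2\right) - 12} = \frac{\left(-403\right) \frac{1}{72}}{-20 - 12} = \frac{\left(-403\right) \frac{1}{72}}{-32} = \left(- \frac{403}{72}\right) \left(- \frac{1}{32}\right) = \frac{403}{2304}$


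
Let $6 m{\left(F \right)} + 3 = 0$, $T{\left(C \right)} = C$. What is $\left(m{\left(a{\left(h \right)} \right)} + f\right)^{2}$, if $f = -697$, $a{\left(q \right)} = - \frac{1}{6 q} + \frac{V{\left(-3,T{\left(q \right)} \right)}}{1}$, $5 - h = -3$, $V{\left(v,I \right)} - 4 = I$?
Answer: $\frac{1946025}{4} \approx 4.8651 \cdot 10^{5}$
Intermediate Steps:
$V{\left(v,I \right)} = 4 + I$
$h = 8$ ($h = 5 - -3 = 5 + 3 = 8$)
$a{\left(q \right)} = 4 + q - \frac{1}{6 q}$ ($a{\left(q \right)} = - \frac{1}{6 q} + \frac{4 + q}{1} = - \frac{1}{6 q} + \left(4 + q\right) 1 = - \frac{1}{6 q} + \left(4 + q\right) = 4 + q - \frac{1}{6 q}$)
$m{\left(F \right)} = - \frac{1}{2}$ ($m{\left(F \right)} = - \frac{1}{2} + \frac{1}{6} \cdot 0 = - \frac{1}{2} + 0 = - \frac{1}{2}$)
$\left(m{\left(a{\left(h \right)} \right)} + f\right)^{2} = \left(- \frac{1}{2} - 697\right)^{2} = \left(- \frac{1395}{2}\right)^{2} = \frac{1946025}{4}$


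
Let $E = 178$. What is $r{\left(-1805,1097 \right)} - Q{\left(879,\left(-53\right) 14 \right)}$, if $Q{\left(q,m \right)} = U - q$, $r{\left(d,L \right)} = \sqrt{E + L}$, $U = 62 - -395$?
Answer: $422 + 5 \sqrt{51} \approx 457.71$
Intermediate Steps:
$U = 457$ ($U = 62 + 395 = 457$)
$r{\left(d,L \right)} = \sqrt{178 + L}$
$Q{\left(q,m \right)} = 457 - q$
$r{\left(-1805,1097 \right)} - Q{\left(879,\left(-53\right) 14 \right)} = \sqrt{178 + 1097} - \left(457 - 879\right) = \sqrt{1275} - \left(457 - 879\right) = 5 \sqrt{51} - -422 = 5 \sqrt{51} + 422 = 422 + 5 \sqrt{51}$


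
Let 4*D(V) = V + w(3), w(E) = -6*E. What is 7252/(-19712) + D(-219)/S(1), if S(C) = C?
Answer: -41971/704 ≈ -59.618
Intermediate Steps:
D(V) = -9/2 + V/4 (D(V) = (V - 6*3)/4 = (V - 18)/4 = (-18 + V)/4 = -9/2 + V/4)
7252/(-19712) + D(-219)/S(1) = 7252/(-19712) + (-9/2 + (1/4)*(-219))/1 = 7252*(-1/19712) + (-9/2 - 219/4)*1 = -259/704 - 237/4*1 = -259/704 - 237/4 = -41971/704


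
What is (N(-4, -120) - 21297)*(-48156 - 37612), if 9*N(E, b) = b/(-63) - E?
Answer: 345216971912/189 ≈ 1.8265e+9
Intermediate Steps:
N(E, b) = -E/9 - b/567 (N(E, b) = (b/(-63) - E)/9 = (b*(-1/63) - E)/9 = (-b/63 - E)/9 = (-E - b/63)/9 = -E/9 - b/567)
(N(-4, -120) - 21297)*(-48156 - 37612) = ((-⅑*(-4) - 1/567*(-120)) - 21297)*(-48156 - 37612) = ((4/9 + 40/189) - 21297)*(-85768) = (124/189 - 21297)*(-85768) = -4025009/189*(-85768) = 345216971912/189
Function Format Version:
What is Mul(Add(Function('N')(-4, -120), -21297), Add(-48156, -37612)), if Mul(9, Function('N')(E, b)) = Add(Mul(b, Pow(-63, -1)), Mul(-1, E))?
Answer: Rational(345216971912, 189) ≈ 1.8265e+9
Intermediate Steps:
Function('N')(E, b) = Add(Mul(Rational(-1, 9), E), Mul(Rational(-1, 567), b)) (Function('N')(E, b) = Mul(Rational(1, 9), Add(Mul(b, Pow(-63, -1)), Mul(-1, E))) = Mul(Rational(1, 9), Add(Mul(b, Rational(-1, 63)), Mul(-1, E))) = Mul(Rational(1, 9), Add(Mul(Rational(-1, 63), b), Mul(-1, E))) = Mul(Rational(1, 9), Add(Mul(-1, E), Mul(Rational(-1, 63), b))) = Add(Mul(Rational(-1, 9), E), Mul(Rational(-1, 567), b)))
Mul(Add(Function('N')(-4, -120), -21297), Add(-48156, -37612)) = Mul(Add(Add(Mul(Rational(-1, 9), -4), Mul(Rational(-1, 567), -120)), -21297), Add(-48156, -37612)) = Mul(Add(Add(Rational(4, 9), Rational(40, 189)), -21297), -85768) = Mul(Add(Rational(124, 189), -21297), -85768) = Mul(Rational(-4025009, 189), -85768) = Rational(345216971912, 189)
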